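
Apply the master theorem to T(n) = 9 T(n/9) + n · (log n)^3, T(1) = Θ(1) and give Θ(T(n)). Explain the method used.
T(n) = Θ(n · (log n)^4)

Here log_9 9 = 1 and f(n) = n · (log n)^3 = Θ(n^(log_9 9) · (log n)^3). This is the extended Case 2 of the master theorem (f matches the critical exponent up to log factors), giving T(n) = Θ(n^(log_9 9) · (log n)^(3+1)) = Θ(n · (log n)^4).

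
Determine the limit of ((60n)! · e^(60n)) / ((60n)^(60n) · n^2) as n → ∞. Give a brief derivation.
lim = 0

Stirling: (60n)! ~ sqrt(2π·60n) · (60n/e)^(60n). Hence
  (60n)! · e^(60n) / (60n)^(60n) ~ sqrt(2π·60n).
Dividing by n^2: sqrt(2π·60n) / n^2 = sqrt(2π·60) · n^((1−4)/2), so the expression behaves like sqrt(2π·60) · n^((1−4)/2) → 0.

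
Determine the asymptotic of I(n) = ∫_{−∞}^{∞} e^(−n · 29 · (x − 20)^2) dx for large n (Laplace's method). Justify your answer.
I(n) = sqrt(π/(29n))

Here φ(x) = 29 · (x − 20)^2 has its unique minimum at x* = 20 with φ(x*) = 0 and φ''(x*) = 58. Laplace's method gives
  I(n) ~ e^(−n φ(x*)) · sqrt(2π / (n · φ''(x*))) = sqrt(2π / (58n)) = sqrt(π/(29n)).
This is exact: substituting u = (x − 20)·sqrt(29n) gives I(n) = (1/sqrt(29n)) ∫_{−∞}^{∞} e^(−u^2) du = sqrt(π/(29n)).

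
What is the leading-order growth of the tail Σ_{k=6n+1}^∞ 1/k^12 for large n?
Σ_{k>6n} 1/k^12 ~ 1/(11 · (6n)^11)

Compare to the integral: ∫_{6n}^∞ x^(−12) dx = [−x^(−11)/11]_{6n}^∞ = 1/((12−1)·(6n)^11). Euler-Maclaurin then gives
  Σ_{k>6n} 1/k^12 = ∫_{6n}^∞ dx/x^12 − 1/(2·(6n)^12) + O(1/(6n)^13).
(Equivalently this is ζ(12) − Σ_{k≤6n} 1/k^12.)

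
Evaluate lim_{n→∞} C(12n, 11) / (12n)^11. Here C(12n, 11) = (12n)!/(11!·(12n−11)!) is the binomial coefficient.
lim = 1/11! = 1/39916800

With N = 12n → ∞: C(N, 11) / N^11 = [N(N−1)…(N−10)] / (11! · N^11) = (1/11!) · 1 · (1 − 1/(12n)) · … · (1 − 10/(12n)). Each factor → 1 as N → ∞, so the limit is 1/11! = 1/39916800.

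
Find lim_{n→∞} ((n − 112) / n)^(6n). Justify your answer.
lim = e^(−672)

Rewrite as (1 − 112/n)^(6n). By the standard limit (1 + x/n)^n → e^x, we have (1 − 112/n)^n → e^(−112), and raising to the 6th power gives e^(−672).
More precisely, ln[(1 − 112/n)^(6n)] = 6n · ln(1 − 112/n) = 6n · (-112/n + O(1/n^2)) = -672 + O(1/n) → -672.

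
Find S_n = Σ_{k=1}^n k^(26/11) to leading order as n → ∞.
S_n ~ (11/37) · n^(37/11)

Integral comparison: Σ_{k=1}^n k^(26/11) = ∫_0^n x^(26/11) dx + O(n^(26/11)). The integral is n^(1 + 26/11) / (1 + 26/11) = n^((26+11)/11) / ((26+11)/11) = (11/37) · n^(37/11).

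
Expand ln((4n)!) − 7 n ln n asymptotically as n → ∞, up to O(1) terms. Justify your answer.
ln((4n)!) − 7 n ln n = −3 n ln n + 4(ln 4 − 1) n + (1/2) ln(2π·4n) + O(1/n)

Stirling: ln((4n)!) = 4n ln(4n) − 4n + (1/2) ln(2π·4n) + O(1/n).
Expand 4n ln(4n) = 4n (ln n + ln 4) = 4n ln n + 4n ln 4.
Subtract 7n ln n: leading term is (4 − 7) n ln n = −3 n ln n. The next term is 4n ln 4 − 4n = 4(ln 4 − 1) n. Then the (1/2) ln(2π·4n) correction.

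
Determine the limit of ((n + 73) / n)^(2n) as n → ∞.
lim = e^146

Rewrite as (1 + 73/n)^(2n). By the standard limit (1 + x/n)^n → e^x, we have (1 + 73/n)^n → e^73, and raising to the 2nd power gives e^146.
More precisely, ln[(1 + 73/n)^(2n)] = 2n · ln(1 + 73/n) = 2n · (73/n + O(1/n^2)) = 146 + O(1/n) → 146.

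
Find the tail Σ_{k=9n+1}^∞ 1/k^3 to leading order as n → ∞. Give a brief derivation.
Σ_{k>9n} 1/k^3 ~ 1/(2 · (9n)^2)

Compare to the integral: ∫_{9n}^∞ x^(−3) dx = [−x^(−2)/2]_{9n}^∞ = 1/((3−1)·(9n)^2). Euler-Maclaurin then gives
  Σ_{k>9n} 1/k^3 = ∫_{9n}^∞ dx/x^3 − 1/(2·(9n)^3) + O(1/(9n)^4).
(Equivalently this is ζ(3) − Σ_{k≤9n} 1/k^3.)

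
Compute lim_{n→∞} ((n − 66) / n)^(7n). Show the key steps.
lim = e^(−462)

Rewrite as (1 − 66/n)^(7n). By the standard limit (1 + x/n)^n → e^x, we have (1 − 66/n)^n → e^(−66), and raising to the 7th power gives e^(−462).
More precisely, ln[(1 − 66/n)^(7n)] = 7n · ln(1 − 66/n) = 7n · (-66/n + O(1/n^2)) = -462 + O(1/n) → -462.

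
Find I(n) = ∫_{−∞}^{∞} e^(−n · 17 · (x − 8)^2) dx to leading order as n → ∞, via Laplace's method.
I(n) = sqrt(π/(17n))

Here φ(x) = 17 · (x − 8)^2 has its unique minimum at x* = 8 with φ(x*) = 0 and φ''(x*) = 34. Laplace's method gives
  I(n) ~ e^(−n φ(x*)) · sqrt(2π / (n · φ''(x*))) = sqrt(2π / (34n)) = sqrt(π/(17n)).
This is exact: substituting u = (x − 8)·sqrt(17n) gives I(n) = (1/sqrt(17n)) ∫_{−∞}^{∞} e^(−u^2) du = sqrt(π/(17n)).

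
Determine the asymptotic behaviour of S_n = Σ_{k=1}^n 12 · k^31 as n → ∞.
S_n ~ 3 · n^32 / 8

By integral comparison (Euler-Maclaurin), Σ_{k=1}^n 12 · k^31 = 12 · ∫_0^n x^31 dx + O(n^31) = 12 · n^32/32 = 3 · n^32 / 8 + O(n^31). (Equivalently, Faulhaber's formula gives the same leading term.)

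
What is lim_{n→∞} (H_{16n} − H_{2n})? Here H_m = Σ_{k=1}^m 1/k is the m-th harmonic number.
lim = ln(16/2) = ln 8

Euler-Maclaurin gives H_m = ln m + γ + 1/(2m) + O(1/m^2). The γ and O(1/m) terms cancel in the difference:
  H_{16n} − H_{2n} = ln(16n) − ln(2n) + O(1/n) = ln(16/2) + O(1/n).
Hence the limit is ln(16/2) = ln 8.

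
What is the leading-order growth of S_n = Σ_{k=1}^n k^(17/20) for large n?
S_n ~ (20/37) · n^(37/20)

Integral comparison: Σ_{k=1}^n k^(17/20) = ∫_0^n x^(17/20) dx + O(n^(17/20)). The integral is n^(1 + 17/20) / (1 + 17/20) = n^((17+20)/20) / ((17+20)/20) = (20/37) · n^(37/20).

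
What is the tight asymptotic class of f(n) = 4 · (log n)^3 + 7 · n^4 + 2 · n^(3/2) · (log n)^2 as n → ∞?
f(n) ∈ Θ(n^4)

Compare the terms by growth order. For large n, n^a · (log n)^b dominates n^a' · (log n)^b' iff a > a', or (a = a' and b > b'). Ranking the 3 terms shows the dominant one is 7 · n^4. Hence f(n) ∈ Θ(n^4).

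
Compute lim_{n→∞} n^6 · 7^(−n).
lim = 0

Exponentials with base > 1 dominate every fixed polynomial: for any fixed c, n^c / 7^n → 0 as n → ∞ (e.g. by the ratio test, or by writing 7^n = e^(n ln 7) and noting e^(n ln 7) / n^c → ∞). Hence n^6 · 7^(−n) = n^6 / 7^n → 0.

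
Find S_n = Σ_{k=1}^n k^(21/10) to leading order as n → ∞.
S_n ~ (10/31) · n^(31/10)

Integral comparison: Σ_{k=1}^n k^(21/10) = ∫_0^n x^(21/10) dx + O(n^(21/10)). The integral is n^(1 + 21/10) / (1 + 21/10) = n^((21+10)/10) / ((21+10)/10) = (10/31) · n^(31/10).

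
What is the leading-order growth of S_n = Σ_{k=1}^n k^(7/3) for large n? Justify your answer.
S_n ~ (3/10) · n^(10/3)

Integral comparison: Σ_{k=1}^n k^(7/3) = ∫_0^n x^(7/3) dx + O(n^(7/3)). The integral is n^(1 + 7/3) / (1 + 7/3) = n^((7+3)/3) / ((7+3)/3) = (3/10) · n^(10/3).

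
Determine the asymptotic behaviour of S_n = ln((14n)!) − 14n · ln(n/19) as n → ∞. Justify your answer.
S_n ~ 14n · (ln 266 − 1) + O(ln n)

Stirling: ln((14n)!) = 14n ln(14n) − 14n + O(ln n).
  S_n = 14n ln(14n) − 14n − 14n ln(n/19) + O(ln n)
      = 14n ln(14n) − 14n ln n + 14n ln 19 − 14n + O(ln n)
      = 14n ln 14 + 14n ln 19 − 14n + O(ln n)
      = 14n (ln 266 − 1) + O(ln n).
Numerically ln(266) − 1 ≈ 4.5835.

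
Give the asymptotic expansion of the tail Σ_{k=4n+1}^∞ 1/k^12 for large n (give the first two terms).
Σ_{k>4n} 1/k^12 = 1/(11 · (4n)^11) − 1/(2 · (4n)^12) + O(1/(4n)^13)

Compare to the integral: ∫_{4n}^∞ x^(−12) dx = [−x^(−11)/11]_{4n}^∞ = 1/((12−1)·(4n)^11). The Euler-Maclaurin correction adds −f(4n)/2 = −1/(2·(4n)^12). Euler-Maclaurin then gives
  Σ_{k>4n} 1/k^12 = ∫_{4n}^∞ dx/x^12 − 1/(2·(4n)^12) + O(1/(4n)^13).
(Equivalently this is ζ(12) − Σ_{k≤4n} 1/k^12.)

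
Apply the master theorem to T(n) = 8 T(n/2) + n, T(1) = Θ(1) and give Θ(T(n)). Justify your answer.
T(n) = Θ(n^3)

Master theorem: compare f(n) = n to n^(log_2 8) where log_2 8 = 3. Since 1 < log_2 8, we have f(n) = O(n^(log_2 8 − ε)) for some ε > 0 — Case 1. Hence T(n) = Θ(n^(log_2 8)) = Θ(n^3).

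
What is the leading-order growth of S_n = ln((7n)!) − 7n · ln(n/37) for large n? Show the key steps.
S_n ~ 7n · (ln 259 − 1) + O(ln n)

Stirling: ln((7n)!) = 7n ln(7n) − 7n + O(ln n).
  S_n = 7n ln(7n) − 7n − 7n ln(n/37) + O(ln n)
      = 7n ln(7n) − 7n ln n + 7n ln 37 − 7n + O(ln n)
      = 7n ln 7 + 7n ln 37 − 7n + O(ln n)
      = 7n (ln 259 − 1) + O(ln n).
Numerically ln(259) − 1 ≈ 4.5568.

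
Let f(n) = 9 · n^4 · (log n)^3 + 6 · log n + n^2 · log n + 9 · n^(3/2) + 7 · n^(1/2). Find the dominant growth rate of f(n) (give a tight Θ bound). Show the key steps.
f(n) ∈ Θ(n^4 · (log n)^3)

Compare the terms by growth order. For large n, n^a · (log n)^b dominates n^a' · (log n)^b' iff a > a', or (a = a' and b > b'). Ranking the 5 terms shows the dominant one is 9 · n^4 · (log n)^3. Hence f(n) ∈ Θ(n^4 · (log n)^3).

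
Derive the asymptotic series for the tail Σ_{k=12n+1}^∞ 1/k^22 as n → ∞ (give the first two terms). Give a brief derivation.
Σ_{k>12n} 1/k^22 = 1/(21 · (12n)^21) − 1/(2 · (12n)^22) + O(1/(12n)^23)

Compare to the integral: ∫_{12n}^∞ x^(−22) dx = [−x^(−21)/21]_{12n}^∞ = 1/((22−1)·(12n)^21). The Euler-Maclaurin correction adds −f(12n)/2 = −1/(2·(12n)^22). Euler-Maclaurin then gives
  Σ_{k>12n} 1/k^22 = ∫_{12n}^∞ dx/x^22 − 1/(2·(12n)^22) + O(1/(12n)^23).
(Equivalently this is ζ(22) − Σ_{k≤12n} 1/k^22.)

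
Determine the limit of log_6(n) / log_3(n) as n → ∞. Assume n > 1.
lim = ln(3) / ln(6) = log_6(3)

Change of base: log_6(n) = ln n / ln 6 and log_3(n) = ln n / ln 3. The ratio is (ln n / ln 6) · (ln 3 / ln n) = ln 3 / ln 6, a constant independent of n. So the limit is ln 3 / ln 6 = log_6(3).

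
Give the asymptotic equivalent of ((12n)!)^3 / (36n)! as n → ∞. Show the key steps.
((12n)!)^3/(36n)! ~ ((2π·12n)^(2/2) / sqrt(3)) · 3^(−3·12n)  →  0

Write N = 12n. Stirling: N! ~ sqrt(2π N)(N/e)^N and (3N)! ~ sqrt(2π·3N)·(3N/e)^(3N).
  (N!)^3/(3N)! ~ (2π N)^(3/2) (N/e)^(3N) / [sqrt(2π·3N) (3N/e)^(3N)]
     = (2π N)^(3/2) / sqrt(2π·3N) · (N/(3N))^(3N)
     = (2π N)^((3−1)/2) / sqrt(3) · 3^(−3N).
Since 3^3 > 1, the factor 3^(−3N) decays exponentially, so the ratio → 0. Substituting N = 12n gives the stated form.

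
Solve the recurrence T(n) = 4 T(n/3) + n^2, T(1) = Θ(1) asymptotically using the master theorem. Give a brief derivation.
T(n) = Θ(n^2)

log_3 4 ≈ 1.262. f(n) = n^2 dominates n^(log_3 4) since 2 > 1.262, and the regularity condition a·f(n/b) = 4·(n/3)^2 = (4/9)·n^2 ≤ c·f(n) holds with c = 4/9 ≈ 0.444 < 1. So this is Case 3: T(n) = Θ(f(n)) = Θ(n^2).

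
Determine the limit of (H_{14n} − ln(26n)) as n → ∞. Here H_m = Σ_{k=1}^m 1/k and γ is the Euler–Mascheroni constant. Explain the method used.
lim = ln(7/13) + γ

By Euler-Maclaurin, H_m = ln m + γ + O(1/m). So
  H_{14n} − ln(26n) = ln(14n) + γ − ln(26n) + O(1/n)
                       = ln(14/26) + γ + O(1/n).
Hence the limit is ln(14/26) + γ (= ln(7/13)).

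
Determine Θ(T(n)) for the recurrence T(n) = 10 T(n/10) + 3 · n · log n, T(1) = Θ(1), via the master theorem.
T(n) = Θ(n · (log n)^2)

Here log_10 10 = 1 and f(n) = 3 · n · log n = Θ(n^(log_10 10) · (log n)^1). This is the extended Case 2 of the master theorem (f matches the critical exponent up to log factors), giving T(n) = Θ(n^(log_10 10) · (log n)^(1+1)) = Θ(n · (log n)^2).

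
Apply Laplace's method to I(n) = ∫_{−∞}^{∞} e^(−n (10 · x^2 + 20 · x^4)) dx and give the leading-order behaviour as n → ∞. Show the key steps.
I(n) ~ sqrt(π/(10n))

φ(x) = 10 · x^2 + 20 · x^4 has its unique global minimum at x* = 0 (since φ'(x) = 20x + 80x^3 = 0 only at x = 0 for real x with both coefficients positive, and φ → ∞ as |x| → ∞). At x* = 0, φ(0) = 0 and φ''(0) = 20. Laplace's method then gives
  I(n) ~ sqrt(2π / (n · φ''(0))) · e^(−n φ(0)) = sqrt(2π / (20n)) = sqrt(π/(10n)).
The 20 · x^4 term contributes only at subleading order (an O(1/n) relative correction).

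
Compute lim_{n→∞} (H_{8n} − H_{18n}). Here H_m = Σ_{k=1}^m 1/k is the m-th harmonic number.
lim = ln(8/18) = ln(4/9)

Euler-Maclaurin gives H_m = ln m + γ + 1/(2m) + O(1/m^2). The γ and O(1/m) terms cancel in the difference:
  H_{8n} − H_{18n} = ln(8n) − ln(18n) + O(1/n) = ln(8/18) + O(1/n).
Hence the limit is ln(8/18) = ln(4/9).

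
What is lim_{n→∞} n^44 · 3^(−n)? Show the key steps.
lim = 0

Exponentials with base > 1 dominate every fixed polynomial: for any fixed c, n^c / 3^n → 0 as n → ∞ (e.g. by the ratio test, or by writing 3^n = e^(n ln 3) and noting e^(n ln 3) / n^c → ∞). Hence n^44 · 3^(−n) = n^44 / 3^n → 0.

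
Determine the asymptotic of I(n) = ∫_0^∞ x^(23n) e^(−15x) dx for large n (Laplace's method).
I(n) ~ (sqrt(2π·23n) / 15) · (23n/(15e))^(23n)

Write the integrand as exp(23n ln x − 15x) and set f(x) = 23n ln x − 15x. Then f'(x) = 23n/x − 15 = 0 at x* = 23n/15, and f''(x*) = −23n/x*^2 = −15^2/(23n). Laplace's method (interior maximum) gives
  I(n) ~ e^(f(x*)) · sqrt(2π / |f''(x*)|)
        = exp(23n ln(23n/15) − 23n) · sqrt(2π · 23n / 15^2)
        = (23n/15)^(23n) e^(−23n) · sqrt(2π·23n) / 15
        = (sqrt(2π·23n) / 15) · (23n/(15e))^(23n).
This matches Γ(23n+1)/15^(23n+1) with Stirling applied to Γ.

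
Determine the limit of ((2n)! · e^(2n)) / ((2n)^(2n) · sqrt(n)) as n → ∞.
lim = sqrt(2π·2)

Stirling: (2n)! ~ sqrt(2π·2n) · (2n/e)^(2n). Hence
  (2n)! · e^(2n) / (2n)^(2n) ~ sqrt(2π·2n).
Dividing by sqrt(n): sqrt(2π·2n) / sqrt(n) = sqrt(2π·2) · n^((1−1)/2), so the limit is sqrt(2π·2).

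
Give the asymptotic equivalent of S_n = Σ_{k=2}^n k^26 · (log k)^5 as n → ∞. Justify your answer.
S_n ~ n^27 · (log n)^5 / 27

By integral comparison, S_n = ∫_1^n x^26 · (log x)^5 dx + O(n^26 · (log n)^5). For the integral, the leading term of ∫_1^n x^26 (log x)^5 dx is n^27/27 · (log n)^5 (by repeated integration by parts; each step lowers the log-exponent and produces a relatively O(1/log n) correction). Hence S_n ~ n^27 · (log n)^5 / 27.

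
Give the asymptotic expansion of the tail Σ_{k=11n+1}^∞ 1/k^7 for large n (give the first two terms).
Σ_{k>11n} 1/k^7 = 1/(6 · (11n)^6) − 1/(2 · (11n)^7) + O(1/(11n)^8)

Compare to the integral: ∫_{11n}^∞ x^(−7) dx = [−x^(−6)/6]_{11n}^∞ = 1/((7−1)·(11n)^6). The Euler-Maclaurin correction adds −f(11n)/2 = −1/(2·(11n)^7). Euler-Maclaurin then gives
  Σ_{k>11n} 1/k^7 = ∫_{11n}^∞ dx/x^7 − 1/(2·(11n)^7) + O(1/(11n)^8).
(Equivalently this is ζ(7) − Σ_{k≤11n} 1/k^7.)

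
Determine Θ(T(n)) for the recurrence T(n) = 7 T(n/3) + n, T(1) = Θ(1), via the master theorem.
T(n) = Θ(n^(log_3 7))

Master theorem: compare f(n) = n to n^(log_3 7) where log_3 7 ≈ 1.771. Since 1 < log_3 7, we have f(n) = O(n^(log_3 7 − ε)) for some ε > 0 — Case 1. Hence T(n) = Θ(n^(log_3 7)).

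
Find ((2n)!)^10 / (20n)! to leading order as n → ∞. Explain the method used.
((2n)!)^10/(20n)! ~ ((2π·2n)^(9/2) / sqrt(10)) · 10^(−10·2n)  →  0

Write N = 2n. Stirling: N! ~ sqrt(2π N)(N/e)^N and (10N)! ~ sqrt(2π·10N)·(10N/e)^(10N).
  (N!)^10/(10N)! ~ (2π N)^(10/2) (N/e)^(10N) / [sqrt(2π·10N) (10N/e)^(10N)]
     = (2π N)^(10/2) / sqrt(2π·10N) · (N/(10N))^(10N)
     = (2π N)^((10−1)/2) / sqrt(10) · 10^(−10N).
Since 10^10 > 1, the factor 10^(−10N) decays exponentially, so the ratio → 0. Substituting N = 2n gives the stated form.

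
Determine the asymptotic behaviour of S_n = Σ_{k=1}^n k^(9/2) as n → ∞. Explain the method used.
S_n ~ (2/11) · n^(11/2)

Integral comparison: Σ_{k=1}^n k^(9/2) = ∫_0^n x^(9/2) dx + O(n^(9/2)). The integral is n^(1 + 9/2) / (1 + 9/2) = n^((9+2)/2) / ((9+2)/2) = (2/11) · n^(11/2).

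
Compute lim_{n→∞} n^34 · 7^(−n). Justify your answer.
lim = 0

Exponentials with base > 1 dominate every fixed polynomial: for any fixed c, n^c / 7^n → 0 as n → ∞ (e.g. by the ratio test, or by writing 7^n = e^(n ln 7) and noting e^(n ln 7) / n^c → ∞). Hence n^34 · 7^(−n) = n^34 / 7^n → 0.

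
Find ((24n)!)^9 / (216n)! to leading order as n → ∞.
((24n)!)^9/(216n)! ~ ((2π·24n)^(8/2) / 3) · 9^(−9·24n)  →  0

Write N = 24n. Stirling: N! ~ sqrt(2π N)(N/e)^N and (9N)! ~ sqrt(2π·9N)·(9N/e)^(9N).
  (N!)^9/(9N)! ~ (2π N)^(9/2) (N/e)^(9N) / [sqrt(2π·9N) (9N/e)^(9N)]
     = (2π N)^(9/2) / sqrt(2π·9N) · (N/(9N))^(9N)
     = (2π N)^((9−1)/2) / 3 · 9^(−9N).
Since 9^9 > 1, the factor 9^(−9N) decays exponentially, so the ratio → 0. Substituting N = 24n gives the stated form.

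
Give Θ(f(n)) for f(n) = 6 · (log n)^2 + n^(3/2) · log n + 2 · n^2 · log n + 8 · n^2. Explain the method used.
f(n) ∈ Θ(n^2 · log n)

Compare the terms by growth order. For large n, n^a · (log n)^b dominates n^a' · (log n)^b' iff a > a', or (a = a' and b > b'). Ranking the 4 terms shows the dominant one is 2 · n^2 · log n. Hence f(n) ∈ Θ(n^2 · log n).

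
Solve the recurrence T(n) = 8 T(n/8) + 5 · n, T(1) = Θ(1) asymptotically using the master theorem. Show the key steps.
T(n) = Θ(n log n)

log_8 8 = 1, and f(n) = 5 · n = Θ(n^(log_8 8)). This is Case 2 of the master theorem: T(n) = Θ(f(n) · log n) = Θ(n log n).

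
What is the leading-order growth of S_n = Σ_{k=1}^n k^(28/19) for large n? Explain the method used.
S_n ~ (19/47) · n^(47/19)

Integral comparison: Σ_{k=1}^n k^(28/19) = ∫_0^n x^(28/19) dx + O(n^(28/19)). The integral is n^(1 + 28/19) / (1 + 28/19) = n^((28+19)/19) / ((28+19)/19) = (19/47) · n^(47/19).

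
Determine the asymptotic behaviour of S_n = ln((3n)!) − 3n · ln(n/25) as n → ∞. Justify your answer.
S_n ~ 3n · (ln 75 − 1) + O(ln n)

Stirling: ln((3n)!) = 3n ln(3n) − 3n + O(ln n).
  S_n = 3n ln(3n) − 3n − 3n ln(n/25) + O(ln n)
      = 3n ln(3n) − 3n ln n + 3n ln 25 − 3n + O(ln n)
      = 3n ln 3 + 3n ln 25 − 3n + O(ln n)
      = 3n (ln 75 − 1) + O(ln n).
Numerically ln(75) − 1 ≈ 3.3175.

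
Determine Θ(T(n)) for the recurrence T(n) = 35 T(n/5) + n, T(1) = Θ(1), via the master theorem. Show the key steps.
T(n) = Θ(n^(log_5 35))

Master theorem: compare f(n) = n to n^(log_5 35) where log_5 35 ≈ 2.209. Since 1 < log_5 35, we have f(n) = O(n^(log_5 35 − ε)) for some ε > 0 — Case 1. Hence T(n) = Θ(n^(log_5 35)).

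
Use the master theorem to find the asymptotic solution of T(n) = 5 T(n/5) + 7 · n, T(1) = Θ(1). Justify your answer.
T(n) = Θ(n log n)

log_5 5 = 1, and f(n) = 7 · n = Θ(n^(log_5 5)). This is Case 2 of the master theorem: T(n) = Θ(f(n) · log n) = Θ(n log n).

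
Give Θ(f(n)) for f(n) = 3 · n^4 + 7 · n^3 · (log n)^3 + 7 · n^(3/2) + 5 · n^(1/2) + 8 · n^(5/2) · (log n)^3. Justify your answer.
f(n) ∈ Θ(n^4)

Compare the terms by growth order. For large n, n^a · (log n)^b dominates n^a' · (log n)^b' iff a > a', or (a = a' and b > b'). Ranking the 5 terms shows the dominant one is 3 · n^4. Hence f(n) ∈ Θ(n^4).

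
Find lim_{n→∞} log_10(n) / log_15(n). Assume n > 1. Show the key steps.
lim = ln(15) / ln(10) = log_10(15)

Change of base: log_10(n) = ln n / ln 10 and log_15(n) = ln n / ln 15. The ratio is (ln n / ln 10) · (ln 15 / ln n) = ln 15 / ln 10, a constant independent of n. So the limit is ln 15 / ln 10 = log_10(15).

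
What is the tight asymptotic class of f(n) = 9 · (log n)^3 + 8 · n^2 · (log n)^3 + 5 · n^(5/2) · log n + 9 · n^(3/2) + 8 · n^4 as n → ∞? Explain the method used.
f(n) ∈ Θ(n^4)

Compare the terms by growth order. For large n, n^a · (log n)^b dominates n^a' · (log n)^b' iff a > a', or (a = a' and b > b'). Ranking the 5 terms shows the dominant one is 8 · n^4. Hence f(n) ∈ Θ(n^4).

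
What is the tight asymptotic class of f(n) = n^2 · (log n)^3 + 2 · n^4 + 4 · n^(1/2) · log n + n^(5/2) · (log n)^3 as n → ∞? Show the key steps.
f(n) ∈ Θ(n^4)

Compare the terms by growth order. For large n, n^a · (log n)^b dominates n^a' · (log n)^b' iff a > a', or (a = a' and b > b'). Ranking the 4 terms shows the dominant one is 2 · n^4. Hence f(n) ∈ Θ(n^4).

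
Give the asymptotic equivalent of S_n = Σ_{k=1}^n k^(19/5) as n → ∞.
S_n ~ (5/24) · n^(24/5)

Integral comparison: Σ_{k=1}^n k^(19/5) = ∫_0^n x^(19/5) dx + O(n^(19/5)). The integral is n^(1 + 19/5) / (1 + 19/5) = n^((19+5)/5) / ((19+5)/5) = (5/24) · n^(24/5).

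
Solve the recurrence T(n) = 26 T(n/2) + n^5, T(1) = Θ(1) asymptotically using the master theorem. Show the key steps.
T(n) = Θ(n^5)

log_2 26 ≈ 4.700. f(n) = n^5 dominates n^(log_2 26) since 5 > 4.700, and the regularity condition a·f(n/b) = 26·(n/2)^5 = (26/32)·n^5 ≤ c·f(n) holds with c = 26/32 ≈ 0.812 < 1. So this is Case 3: T(n) = Θ(f(n)) = Θ(n^5).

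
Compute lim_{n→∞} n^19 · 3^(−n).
lim = 0

Exponentials with base > 1 dominate every fixed polynomial: for any fixed c, n^c / 3^n → 0 as n → ∞ (e.g. by the ratio test, or by writing 3^n = e^(n ln 3) and noting e^(n ln 3) / n^c → ∞). Hence n^19 · 3^(−n) = n^19 / 3^n → 0.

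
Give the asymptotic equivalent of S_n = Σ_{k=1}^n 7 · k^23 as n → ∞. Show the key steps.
S_n ~ 7 · n^24 / 24

By integral comparison (Euler-Maclaurin), Σ_{k=1}^n 7 · k^23 = 7 · ∫_0^n x^23 dx + O(n^23) = 7 · n^24/24 + O(n^23). (Equivalently, Faulhaber's formula gives the same leading term.)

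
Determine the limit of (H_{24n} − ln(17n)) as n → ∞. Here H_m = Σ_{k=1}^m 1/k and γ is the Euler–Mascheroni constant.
lim = ln(24/17) + γ

By Euler-Maclaurin, H_m = ln m + γ + O(1/m). So
  H_{24n} − ln(17n) = ln(24n) + γ − ln(17n) + O(1/n)
                       = ln(24/17) + γ + O(1/n).
Hence the limit is ln(24/17) + γ.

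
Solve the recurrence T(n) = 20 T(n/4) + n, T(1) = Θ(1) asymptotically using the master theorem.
T(n) = Θ(n^(log_4 20))

Master theorem: compare f(n) = n to n^(log_4 20) where log_4 20 ≈ 2.161. Since 1 < log_4 20, we have f(n) = O(n^(log_4 20 − ε)) for some ε > 0 — Case 1. Hence T(n) = Θ(n^(log_4 20)).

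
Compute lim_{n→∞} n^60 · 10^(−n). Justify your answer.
lim = 0

Exponentials with base > 1 dominate every fixed polynomial: for any fixed c, n^c / 10^n → 0 as n → ∞ (e.g. by the ratio test, or by writing 10^n = e^(n ln 10) and noting e^(n ln 10) / n^c → ∞). Hence n^60 · 10^(−n) = n^60 / 10^n → 0.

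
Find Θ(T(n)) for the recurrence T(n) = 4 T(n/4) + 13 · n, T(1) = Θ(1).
T(n) = Θ(n log n)

log_4 4 = 1, and f(n) = 13 · n = Θ(n^(log_4 4)). This is Case 2 of the master theorem: T(n) = Θ(f(n) · log n) = Θ(n log n).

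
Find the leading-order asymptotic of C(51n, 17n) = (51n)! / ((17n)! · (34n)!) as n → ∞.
C(51n, 17n) ~ (27/4)^(17n) · sqrt(3/(4π·17n))

Write N = 17n. Apply Stirling to each factorial:
  (3N)! ~ sqrt(2π·3N) · (3N/e)^(3N),
  N! ~ sqrt(2π N) · (N/e)^N,
  (2N)! ~ sqrt(2π·2N) · (2N/e)^(2N).
The exponential factors combine to (3N)^(3N) / (N^N · (2N)^(2N)) = 3^(3N)/2^(2N) = (3^3/2^2)^N = (27/4)^N.
The square-root prefactors combine to sqrt(2π·3N) / (sqrt(2π N)·sqrt(2π·2N)) = sqrt(3 / (2π·2·N)) = sqrt(3/(4π·17n)).
Substituting N = 17n: C(51n, 17n) ~ (27/4)^(17n) · sqrt(3/(4π·17n)).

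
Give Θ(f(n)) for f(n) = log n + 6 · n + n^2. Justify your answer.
f(n) ∈ Θ(n^2)

Compare the terms by growth order. For large n, n^a · (log n)^b dominates n^a' · (log n)^b' iff a > a', or (a = a' and b > b'). Ranking the 3 terms shows the dominant one is n^2. Hence f(n) ∈ Θ(n^2).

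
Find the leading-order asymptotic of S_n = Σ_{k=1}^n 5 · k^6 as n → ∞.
S_n ~ 5 · n^7 / 7

By integral comparison (Euler-Maclaurin), Σ_{k=1}^n 5 · k^6 = 5 · ∫_0^n x^6 dx + O(n^6) = 5 · n^7/7 + O(n^6). (Equivalently, Faulhaber's formula gives the same leading term.)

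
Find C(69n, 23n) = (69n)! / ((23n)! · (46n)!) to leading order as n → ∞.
C(69n, 23n) ~ (27/4)^(23n) · sqrt(3/(4π·23n))

Write N = 23n. Apply Stirling to each factorial:
  (3N)! ~ sqrt(2π·3N) · (3N/e)^(3N),
  N! ~ sqrt(2π N) · (N/e)^N,
  (2N)! ~ sqrt(2π·2N) · (2N/e)^(2N).
The exponential factors combine to (3N)^(3N) / (N^N · (2N)^(2N)) = 3^(3N)/2^(2N) = (3^3/2^2)^N = (27/4)^N.
The square-root prefactors combine to sqrt(2π·3N) / (sqrt(2π N)·sqrt(2π·2N)) = sqrt(3 / (2π·2·N)) = sqrt(3/(4π·23n)).
Substituting N = 23n: C(69n, 23n) ~ (27/4)^(23n) · sqrt(3/(4π·23n)).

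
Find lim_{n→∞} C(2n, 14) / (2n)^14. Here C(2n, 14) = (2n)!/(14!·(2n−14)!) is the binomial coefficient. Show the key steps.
lim = 1/14! = 1/87178291200

With N = 2n → ∞: C(N, 14) / N^14 = [N(N−1)…(N−13)] / (14! · N^14) = (1/14!) · 1 · (1 − 1/(2n)) · … · (1 − 13/(2n)). Each factor → 1 as N → ∞, so the limit is 1/14! = 1/87178291200.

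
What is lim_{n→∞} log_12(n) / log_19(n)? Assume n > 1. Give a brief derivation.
lim = ln(19) / ln(12) = log_12(19)

Change of base: log_12(n) = ln n / ln 12 and log_19(n) = ln n / ln 19. The ratio is (ln n / ln 12) · (ln 19 / ln n) = ln 19 / ln 12, a constant independent of n. So the limit is ln 19 / ln 12 = log_12(19).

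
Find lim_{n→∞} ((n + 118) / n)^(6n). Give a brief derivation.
lim = e^708

Rewrite as (1 + 118/n)^(6n). By the standard limit (1 + x/n)^n → e^x, we have (1 + 118/n)^n → e^118, and raising to the 6th power gives e^708.
More precisely, ln[(1 + 118/n)^(6n)] = 6n · ln(1 + 118/n) = 6n · (118/n + O(1/n^2)) = 708 + O(1/n) → 708.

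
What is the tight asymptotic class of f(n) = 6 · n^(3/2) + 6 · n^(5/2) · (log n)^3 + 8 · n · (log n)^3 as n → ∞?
f(n) ∈ Θ(n^(5/2) · (log n)^3)

Compare the terms by growth order. For large n, n^a · (log n)^b dominates n^a' · (log n)^b' iff a > a', or (a = a' and b > b'). Ranking the 3 terms shows the dominant one is 6 · n^(5/2) · (log n)^3. Hence f(n) ∈ Θ(n^(5/2) · (log n)^3).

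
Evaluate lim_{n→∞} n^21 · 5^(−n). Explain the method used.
lim = 0

Exponentials with base > 1 dominate every fixed polynomial: for any fixed c, n^c / 5^n → 0 as n → ∞ (e.g. by the ratio test, or by writing 5^n = e^(n ln 5) and noting e^(n ln 5) / n^c → ∞). Hence n^21 · 5^(−n) = n^21 / 5^n → 0.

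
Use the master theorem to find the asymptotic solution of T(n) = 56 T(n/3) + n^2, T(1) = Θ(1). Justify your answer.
T(n) = Θ(n^(log_3 56))

Master theorem: compare f(n) = n^2 to n^(log_3 56) where log_3 56 ≈ 3.664. Since 2 < log_3 56, we have f(n) = O(n^(log_3 56 − ε)) for some ε > 0 — Case 1. Hence T(n) = Θ(n^(log_3 56)).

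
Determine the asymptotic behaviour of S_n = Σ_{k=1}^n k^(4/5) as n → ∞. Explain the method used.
S_n ~ (5/9) · n^(9/5)

Integral comparison: Σ_{k=1}^n k^(4/5) = ∫_0^n x^(4/5) dx + O(n^(4/5)). The integral is n^(1 + 4/5) / (1 + 4/5) = n^((4+5)/5) / ((4+5)/5) = (5/9) · n^(9/5).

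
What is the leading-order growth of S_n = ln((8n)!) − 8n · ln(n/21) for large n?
S_n ~ 8n · (ln 168 − 1) + O(ln n)

Stirling: ln((8n)!) = 8n ln(8n) − 8n + O(ln n).
  S_n = 8n ln(8n) − 8n − 8n ln(n/21) + O(ln n)
      = 8n ln(8n) − 8n ln n + 8n ln 21 − 8n + O(ln n)
      = 8n ln 8 + 8n ln 21 − 8n + O(ln n)
      = 8n (ln 168 − 1) + O(ln n).
Numerically ln(168) − 1 ≈ 4.1240.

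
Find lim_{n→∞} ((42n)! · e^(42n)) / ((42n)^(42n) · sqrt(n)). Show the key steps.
lim = sqrt(2π·42)

Stirling: (42n)! ~ sqrt(2π·42n) · (42n/e)^(42n). Hence
  (42n)! · e^(42n) / (42n)^(42n) ~ sqrt(2π·42n).
Dividing by sqrt(n): sqrt(2π·42n) / sqrt(n) = sqrt(2π·42) · n^((1−1)/2), so the limit is sqrt(2π·42).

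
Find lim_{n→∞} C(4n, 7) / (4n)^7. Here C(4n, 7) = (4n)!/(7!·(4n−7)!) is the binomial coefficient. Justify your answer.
lim = 1/7! = 1/5040

With N = 4n → ∞: C(N, 7) / N^7 = [N(N−1)…(N−6)] / (7! · N^7) = (1/7!) · 1 · (1 − 1/(4n)) · … · (1 − 6/(4n)). Each factor → 1 as N → ∞, so the limit is 1/7! = 1/5040.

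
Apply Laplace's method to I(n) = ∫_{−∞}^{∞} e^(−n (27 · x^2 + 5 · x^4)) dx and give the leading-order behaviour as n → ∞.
I(n) ~ sqrt(π/(27n))

φ(x) = 27 · x^2 + 5 · x^4 has its unique global minimum at x* = 0 (since φ'(x) = 54x + 20x^3 = 0 only at x = 0 for real x with both coefficients positive, and φ → ∞ as |x| → ∞). At x* = 0, φ(0) = 0 and φ''(0) = 54. Laplace's method then gives
  I(n) ~ sqrt(2π / (n · φ''(0))) · e^(−n φ(0)) = sqrt(2π / (54n)) = sqrt(π/(27n)).
The 5 · x^4 term contributes only at subleading order (an O(1/n) relative correction).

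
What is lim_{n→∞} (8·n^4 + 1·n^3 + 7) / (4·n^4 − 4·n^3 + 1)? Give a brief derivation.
lim = 8/4 = 2

For large n the leading n^4 terms dominate both numerator and denominator. Dividing top and bottom by n^4, every other term tends to 0, leaving 8/4 = 2.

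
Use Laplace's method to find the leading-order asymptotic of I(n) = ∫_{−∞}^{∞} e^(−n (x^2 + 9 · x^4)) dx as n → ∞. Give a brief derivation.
I(n) ~ sqrt(π/n)

φ(x) = x^2 + 9 · x^4 has its unique global minimum at x* = 0 (since φ'(x) = 2x + 36x^3 = 0 only at x = 0 for real x with both coefficients positive, and φ → ∞ as |x| → ∞). At x* = 0, φ(0) = 0 and φ''(0) = 2. Laplace's method then gives
  I(n) ~ sqrt(2π / (n · φ''(0))) · e^(−n φ(0)) = sqrt(2π / (2n)) = sqrt(π/n).
The 9 · x^4 term contributes only at subleading order (an O(1/n) relative correction).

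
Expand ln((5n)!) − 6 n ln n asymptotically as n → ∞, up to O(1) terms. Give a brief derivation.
ln((5n)!) − 6 n ln n = −n ln n + 5(ln 5 − 1) n + (1/2) ln(2π·5n) + O(1/n)

Stirling: ln((5n)!) = 5n ln(5n) − 5n + (1/2) ln(2π·5n) + O(1/n).
Expand 5n ln(5n) = 5n (ln n + ln 5) = 5n ln n + 5n ln 5.
Subtract 6n ln n: leading term is (5 − 6) n ln n = −n ln n. The next term is 5n ln 5 − 5n = 5(ln 5 − 1) n. Then the (1/2) ln(2π·5n) correction.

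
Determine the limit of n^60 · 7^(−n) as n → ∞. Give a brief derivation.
lim = 0

Exponentials with base > 1 dominate every fixed polynomial: for any fixed c, n^c / 7^n → 0 as n → ∞ (e.g. by the ratio test, or by writing 7^n = e^(n ln 7) and noting e^(n ln 7) / n^c → ∞). Hence n^60 · 7^(−n) = n^60 / 7^n → 0.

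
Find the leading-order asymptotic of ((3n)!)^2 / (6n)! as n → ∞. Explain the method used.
((3n)!)^2/(6n)! ~ ((2π·3n)^(1/2) / sqrt(2)) · 2^(−2·3n)  →  0

Write N = 3n. Stirling: N! ~ sqrt(2π N)(N/e)^N and (2N)! ~ sqrt(2π·2N)·(2N/e)^(2N).
  (N!)^2/(2N)! ~ (2π N)^(2/2) (N/e)^(2N) / [sqrt(2π·2N) (2N/e)^(2N)]
     = (2π N)^(2/2) / sqrt(2π·2N) · (N/(2N))^(2N)
     = (2π N)^((2−1)/2) / sqrt(2) · 2^(−2N).
Since 2^2 > 1, the factor 2^(−2N) decays exponentially, so the ratio → 0. Substituting N = 3n gives the stated form.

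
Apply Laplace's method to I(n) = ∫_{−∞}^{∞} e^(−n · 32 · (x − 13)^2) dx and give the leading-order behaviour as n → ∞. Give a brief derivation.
I(n) = sqrt(π/(32n))

Here φ(x) = 32 · (x − 13)^2 has its unique minimum at x* = 13 with φ(x*) = 0 and φ''(x*) = 64. Laplace's method gives
  I(n) ~ e^(−n φ(x*)) · sqrt(2π / (n · φ''(x*))) = sqrt(2π / (64n)) = sqrt(π/(32n)).
This is exact: substituting u = (x − 13)·sqrt(32n) gives I(n) = (1/sqrt(32n)) ∫_{−∞}^{∞} e^(−u^2) du = sqrt(π/(32n)).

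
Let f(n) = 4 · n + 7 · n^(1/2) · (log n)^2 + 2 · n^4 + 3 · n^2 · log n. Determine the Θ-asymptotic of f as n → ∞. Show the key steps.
f(n) ∈ Θ(n^4)

Compare the terms by growth order. For large n, n^a · (log n)^b dominates n^a' · (log n)^b' iff a > a', or (a = a' and b > b'). Ranking the 4 terms shows the dominant one is 2 · n^4. Hence f(n) ∈ Θ(n^4).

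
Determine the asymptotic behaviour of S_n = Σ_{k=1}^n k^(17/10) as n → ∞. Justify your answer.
S_n ~ (10/27) · n^(27/10)

Integral comparison: Σ_{k=1}^n k^(17/10) = ∫_0^n x^(17/10) dx + O(n^(17/10)). The integral is n^(1 + 17/10) / (1 + 17/10) = n^((17+10)/10) / ((17+10)/10) = (10/27) · n^(27/10).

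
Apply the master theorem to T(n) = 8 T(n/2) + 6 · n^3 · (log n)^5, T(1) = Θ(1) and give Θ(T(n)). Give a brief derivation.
T(n) = Θ(n^3 · (log n)^6)

Here log_2 8 = 3 and f(n) = 6 · n^3 · (log n)^5 = Θ(n^(log_2 8) · (log n)^5). This is the extended Case 2 of the master theorem (f matches the critical exponent up to log factors), giving T(n) = Θ(n^(log_2 8) · (log n)^(5+1)) = Θ(n^3 · (log n)^6).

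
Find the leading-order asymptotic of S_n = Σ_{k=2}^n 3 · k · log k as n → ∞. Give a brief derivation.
S_n ~ 3 · n^2 log n / 2 − 3 · n^2 / 4

By integral comparison, S_n = ∫_1^n 3 · x · log x dx + O(n · log n). For the integral, ∫ x^1 log x dx = n^2 log n / 2 − n^2/4 (integration by parts). Hence S_n ~ 3 · n^2 log n / 2 − 3 · n^2 / 4.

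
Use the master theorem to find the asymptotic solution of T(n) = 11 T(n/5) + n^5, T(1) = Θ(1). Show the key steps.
T(n) = Θ(n^5)

log_5 11 ≈ 1.490. f(n) = n^5 dominates n^(log_5 11) since 5 > 1.490, and the regularity condition a·f(n/b) = 11·(n/5)^5 = (11/3125)·n^5 ≤ c·f(n) holds with c = 11/3125 ≈ 0.00352 < 1. So this is Case 3: T(n) = Θ(f(n)) = Θ(n^5).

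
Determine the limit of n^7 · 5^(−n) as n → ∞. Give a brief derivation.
lim = 0

Exponentials with base > 1 dominate every fixed polynomial: for any fixed c, n^c / 5^n → 0 as n → ∞ (e.g. by the ratio test, or by writing 5^n = e^(n ln 5) and noting e^(n ln 5) / n^c → ∞). Hence n^7 · 5^(−n) = n^7 / 5^n → 0.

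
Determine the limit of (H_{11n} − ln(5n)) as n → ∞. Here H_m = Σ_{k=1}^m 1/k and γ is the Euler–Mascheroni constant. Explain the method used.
lim = ln(11/5) + γ

By Euler-Maclaurin, H_m = ln m + γ + O(1/m). So
  H_{11n} − ln(5n) = ln(11n) + γ − ln(5n) + O(1/n)
                       = ln(11/5) + γ + O(1/n).
Hence the limit is ln(11/5) + γ.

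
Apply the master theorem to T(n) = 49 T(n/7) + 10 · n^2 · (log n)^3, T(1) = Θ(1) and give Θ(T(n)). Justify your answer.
T(n) = Θ(n^2 · (log n)^4)

Here log_7 49 = 2 and f(n) = 10 · n^2 · (log n)^3 = Θ(n^(log_7 49) · (log n)^3). This is the extended Case 2 of the master theorem (f matches the critical exponent up to log factors), giving T(n) = Θ(n^(log_7 49) · (log n)^(3+1)) = Θ(n^2 · (log n)^4).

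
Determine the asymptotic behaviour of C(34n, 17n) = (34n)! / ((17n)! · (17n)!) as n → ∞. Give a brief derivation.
C(34n, 17n) ~ (4)^(17n) · sqrt(1/(π·17n))

Write N = 17n. Apply Stirling to each factorial:
  (2N)! ~ sqrt(2π·2N) · (2N/e)^(2N),
  N! ~ sqrt(2π N) · (N/e)^N,
  (1N)! ~ sqrt(2π·1N) · (1N/e)^(1N).
The exponential factors combine to (2N)^(2N) / (N^N · (1N)^(1N)) = 2^(2N)/1^(1N) = (2^2/1^1)^N = (4)^N.
The square-root prefactors combine to sqrt(2π·2N) / (sqrt(2π N)·sqrt(2π·1N)) = sqrt(2 / (2π·1·N)) = sqrt(1/(π·17n)).
Substituting N = 17n: C(34n, 17n) ~ (4)^(17n) · sqrt(1/(π·17n)).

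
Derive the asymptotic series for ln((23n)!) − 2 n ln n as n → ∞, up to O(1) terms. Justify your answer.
ln((23n)!) − 2 n ln n = 21 n ln n + 23(ln 23 − 1) n + (1/2) ln(2π·23n) + O(1/n)

Stirling: ln((23n)!) = 23n ln(23n) − 23n + (1/2) ln(2π·23n) + O(1/n).
Expand 23n ln(23n) = 23n (ln n + ln 23) = 23n ln n + 23n ln 23.
Subtract 2n ln n: leading term is (23 − 2) n ln n = 21 n ln n. The next term is 23n ln 23 − 23n = 23(ln 23 − 1) n. Then the (1/2) ln(2π·23n) correction.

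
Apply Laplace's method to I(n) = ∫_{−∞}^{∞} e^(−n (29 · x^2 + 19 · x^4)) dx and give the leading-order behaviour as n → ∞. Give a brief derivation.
I(n) ~ sqrt(π/(29n))

φ(x) = 29 · x^2 + 19 · x^4 has its unique global minimum at x* = 0 (since φ'(x) = 58x + 76x^3 = 0 only at x = 0 for real x with both coefficients positive, and φ → ∞ as |x| → ∞). At x* = 0, φ(0) = 0 and φ''(0) = 58. Laplace's method then gives
  I(n) ~ sqrt(2π / (n · φ''(0))) · e^(−n φ(0)) = sqrt(2π / (58n)) = sqrt(π/(29n)).
The 19 · x^4 term contributes only at subleading order (an O(1/n) relative correction).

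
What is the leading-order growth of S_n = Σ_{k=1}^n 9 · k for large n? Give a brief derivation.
S_n ~ 9 · n^2 / 2

By integral comparison (Euler-Maclaurin), Σ_{k=1}^n 9 · k = 9 · ∫_0^n x^1 dx + O(n) = 9 · n^2/2 + O(n). (Equivalently, Faulhaber's formula gives the same leading term.)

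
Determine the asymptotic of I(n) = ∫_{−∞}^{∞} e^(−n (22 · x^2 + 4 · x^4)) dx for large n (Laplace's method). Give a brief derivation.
I(n) ~ sqrt(π/(22n))

φ(x) = 22 · x^2 + 4 · x^4 has its unique global minimum at x* = 0 (since φ'(x) = 44x + 16x^3 = 0 only at x = 0 for real x with both coefficients positive, and φ → ∞ as |x| → ∞). At x* = 0, φ(0) = 0 and φ''(0) = 44. Laplace's method then gives
  I(n) ~ sqrt(2π / (n · φ''(0))) · e^(−n φ(0)) = sqrt(2π / (44n)) = sqrt(π/(22n)).
The 4 · x^4 term contributes only at subleading order (an O(1/n) relative correction).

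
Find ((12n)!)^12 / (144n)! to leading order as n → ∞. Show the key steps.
((12n)!)^12/(144n)! ~ ((2π·12n)^(11/2) / sqrt(12)) · 12^(−12·12n)  →  0

Write N = 12n. Stirling: N! ~ sqrt(2π N)(N/e)^N and (12N)! ~ sqrt(2π·12N)·(12N/e)^(12N).
  (N!)^12/(12N)! ~ (2π N)^(12/2) (N/e)^(12N) / [sqrt(2π·12N) (12N/e)^(12N)]
     = (2π N)^(12/2) / sqrt(2π·12N) · (N/(12N))^(12N)
     = (2π N)^((12−1)/2) / sqrt(12) · 12^(−12N).
Since 12^12 > 1, the factor 12^(−12N) decays exponentially, so the ratio → 0. Substituting N = 12n gives the stated form.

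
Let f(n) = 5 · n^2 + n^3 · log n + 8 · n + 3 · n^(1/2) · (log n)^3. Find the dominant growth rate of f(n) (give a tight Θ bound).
f(n) ∈ Θ(n^3 · log n)

Compare the terms by growth order. For large n, n^a · (log n)^b dominates n^a' · (log n)^b' iff a > a', or (a = a' and b > b'). Ranking the 4 terms shows the dominant one is n^3 · log n. Hence f(n) ∈ Θ(n^3 · log n).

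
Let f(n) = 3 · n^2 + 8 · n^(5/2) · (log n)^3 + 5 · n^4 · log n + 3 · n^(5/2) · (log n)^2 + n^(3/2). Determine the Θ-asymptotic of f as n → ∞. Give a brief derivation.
f(n) ∈ Θ(n^4 · log n)

Compare the terms by growth order. For large n, n^a · (log n)^b dominates n^a' · (log n)^b' iff a > a', or (a = a' and b > b'). Ranking the 5 terms shows the dominant one is 5 · n^4 · log n. Hence f(n) ∈ Θ(n^4 · log n).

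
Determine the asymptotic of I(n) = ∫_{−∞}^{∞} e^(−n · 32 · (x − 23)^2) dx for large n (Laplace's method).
I(n) = sqrt(π/(32n))

Here φ(x) = 32 · (x − 23)^2 has its unique minimum at x* = 23 with φ(x*) = 0 and φ''(x*) = 64. Laplace's method gives
  I(n) ~ e^(−n φ(x*)) · sqrt(2π / (n · φ''(x*))) = sqrt(2π / (64n)) = sqrt(π/(32n)).
This is exact: substituting u = (x − 23)·sqrt(32n) gives I(n) = (1/sqrt(32n)) ∫_{−∞}^{∞} e^(−u^2) du = sqrt(π/(32n)).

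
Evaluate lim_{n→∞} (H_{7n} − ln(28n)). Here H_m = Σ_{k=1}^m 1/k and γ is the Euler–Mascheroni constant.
lim = −ln 4 + γ

By Euler-Maclaurin, H_m = ln m + γ + O(1/m). So
  H_{7n} − ln(28n) = ln(7n) + γ − ln(28n) + O(1/n)
                       = ln(7/28) + γ + O(1/n).
Hence the limit is ln(7/28) + γ (= −ln 4).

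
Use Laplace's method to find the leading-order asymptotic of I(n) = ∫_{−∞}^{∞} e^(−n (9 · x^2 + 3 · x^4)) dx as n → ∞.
I(n) ~ sqrt(π/(9n))

φ(x) = 9 · x^2 + 3 · x^4 has its unique global minimum at x* = 0 (since φ'(x) = 18x + 12x^3 = 0 only at x = 0 for real x with both coefficients positive, and φ → ∞ as |x| → ∞). At x* = 0, φ(0) = 0 and φ''(0) = 18. Laplace's method then gives
  I(n) ~ sqrt(2π / (n · φ''(0))) · e^(−n φ(0)) = sqrt(2π / (18n)) = sqrt(π/(9n)).
The 3 · x^4 term contributes only at subleading order (an O(1/n) relative correction).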